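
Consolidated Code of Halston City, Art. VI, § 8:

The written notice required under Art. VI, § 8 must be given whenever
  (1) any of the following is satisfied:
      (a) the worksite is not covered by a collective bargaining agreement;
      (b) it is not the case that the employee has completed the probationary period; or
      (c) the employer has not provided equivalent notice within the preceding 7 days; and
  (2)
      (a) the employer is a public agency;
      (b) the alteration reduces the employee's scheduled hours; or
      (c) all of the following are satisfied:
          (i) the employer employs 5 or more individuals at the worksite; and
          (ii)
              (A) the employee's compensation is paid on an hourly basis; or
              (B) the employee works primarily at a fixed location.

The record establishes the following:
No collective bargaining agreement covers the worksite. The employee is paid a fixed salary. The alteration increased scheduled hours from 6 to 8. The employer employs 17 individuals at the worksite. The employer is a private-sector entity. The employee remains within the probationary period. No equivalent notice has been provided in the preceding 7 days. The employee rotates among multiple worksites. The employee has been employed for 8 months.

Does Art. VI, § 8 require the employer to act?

No — not required.

(a) no CBA — holds.
(b) not (past probation) — met.
(c) no recent notice — holds.
(1): T OR T OR T → true.
(a) public agency — not met.
(b) hours reduced — not met.
(i) ≥ 5 at site — satisfied.
(A) hourly-paid — not satisfied.
(B) fixed location — not met.
(ii): F OR F → false.
(c): T AND F → false.
So (2) is not satisfied (F OR F OR F).
So Overall is not satisfied (T AND F).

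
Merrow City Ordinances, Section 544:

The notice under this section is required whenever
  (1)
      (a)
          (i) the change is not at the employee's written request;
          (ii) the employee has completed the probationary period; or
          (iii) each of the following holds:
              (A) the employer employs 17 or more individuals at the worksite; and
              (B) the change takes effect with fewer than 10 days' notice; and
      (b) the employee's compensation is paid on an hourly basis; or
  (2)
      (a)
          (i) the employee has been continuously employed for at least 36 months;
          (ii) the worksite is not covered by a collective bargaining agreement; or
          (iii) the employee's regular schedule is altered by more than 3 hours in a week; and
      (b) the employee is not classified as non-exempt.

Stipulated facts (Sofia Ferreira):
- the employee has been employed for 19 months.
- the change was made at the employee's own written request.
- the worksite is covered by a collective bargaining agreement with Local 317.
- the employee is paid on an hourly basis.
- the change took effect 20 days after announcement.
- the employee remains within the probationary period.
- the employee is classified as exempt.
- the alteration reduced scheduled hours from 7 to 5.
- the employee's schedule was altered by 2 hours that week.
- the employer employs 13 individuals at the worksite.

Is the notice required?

No — not required.

(i) not employee-requested — not met.
(ii) past probation — not satisfied.
(A) ≥ 17 at site — not met.
(B) < 10 days' notice — not met.
(iii) = F AND F = false.
(a) = F OR F OR F = false.
(b) hourly-paid — met.
(1) = F AND T = false.
(i) tenure ≥ 36 mo. — not met.
(ii) no CBA — not met.
(iii) schedule shift > 3h — not met.
So (a) is not satisfied (F OR F OR F).
(b) not (non-exempt) — holds.
(2): F AND T → false.
So Overall is not satisfied (F OR F).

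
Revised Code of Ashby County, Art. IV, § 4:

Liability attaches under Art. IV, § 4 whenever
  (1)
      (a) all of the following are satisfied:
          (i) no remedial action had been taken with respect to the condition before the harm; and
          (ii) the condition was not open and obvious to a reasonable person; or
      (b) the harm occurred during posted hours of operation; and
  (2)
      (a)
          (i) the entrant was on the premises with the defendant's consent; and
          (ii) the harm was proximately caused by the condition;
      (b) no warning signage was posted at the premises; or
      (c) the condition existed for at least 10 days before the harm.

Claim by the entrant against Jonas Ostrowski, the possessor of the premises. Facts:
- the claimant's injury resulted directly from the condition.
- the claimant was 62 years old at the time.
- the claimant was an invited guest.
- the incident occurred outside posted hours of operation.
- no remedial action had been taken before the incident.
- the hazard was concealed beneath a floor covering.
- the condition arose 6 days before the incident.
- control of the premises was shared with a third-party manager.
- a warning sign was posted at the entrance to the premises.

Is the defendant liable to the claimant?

Yes — liable.

(i) no remedial action — met.
(ii) not open/obvious — holds.
(a): T AND T → true.
(b) during posted hours — fails.
(1) = T OR F = true.
(i) consent to enter — holds.
(ii) proximate cause — holds.
(a) = T AND T = true.
(b) no signage posted — fails.
(c) condition ≥10 days old — fails.
(2): T OR F OR F → true.
So Overall is satisfied (T AND T).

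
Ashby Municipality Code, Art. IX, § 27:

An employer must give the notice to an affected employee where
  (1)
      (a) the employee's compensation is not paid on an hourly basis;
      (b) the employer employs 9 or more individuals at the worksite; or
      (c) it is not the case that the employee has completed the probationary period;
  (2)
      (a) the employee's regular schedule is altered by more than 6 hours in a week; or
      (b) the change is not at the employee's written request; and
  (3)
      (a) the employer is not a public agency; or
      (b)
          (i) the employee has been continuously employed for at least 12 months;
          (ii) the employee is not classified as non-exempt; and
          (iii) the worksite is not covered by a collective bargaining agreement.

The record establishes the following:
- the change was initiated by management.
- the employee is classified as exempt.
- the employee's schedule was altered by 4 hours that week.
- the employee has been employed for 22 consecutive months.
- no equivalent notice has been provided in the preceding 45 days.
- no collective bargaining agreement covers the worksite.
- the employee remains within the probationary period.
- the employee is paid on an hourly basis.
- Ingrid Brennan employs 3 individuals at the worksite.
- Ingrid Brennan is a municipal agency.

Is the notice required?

Yes — required.

(a) not (hourly-paid) — fails.
(b) ≥ 9 at site — not met.
(c) not (past probation) — satisfied.
(1) = F OR F OR T = true.
(a) schedule shift > 6h — not met.
(b) not employee-requested — holds.
(2): F OR T → true.
(a) not (public agency) — not satisfied.
(i) tenure ≥ 12 mo. — met.
(ii) not (non-exempt) — holds.
(iii) no CBA — satisfied.
(b) = T AND T AND T = true.
So (3) is satisfied (F OR T).
So Overall is satisfied (T AND T AND T).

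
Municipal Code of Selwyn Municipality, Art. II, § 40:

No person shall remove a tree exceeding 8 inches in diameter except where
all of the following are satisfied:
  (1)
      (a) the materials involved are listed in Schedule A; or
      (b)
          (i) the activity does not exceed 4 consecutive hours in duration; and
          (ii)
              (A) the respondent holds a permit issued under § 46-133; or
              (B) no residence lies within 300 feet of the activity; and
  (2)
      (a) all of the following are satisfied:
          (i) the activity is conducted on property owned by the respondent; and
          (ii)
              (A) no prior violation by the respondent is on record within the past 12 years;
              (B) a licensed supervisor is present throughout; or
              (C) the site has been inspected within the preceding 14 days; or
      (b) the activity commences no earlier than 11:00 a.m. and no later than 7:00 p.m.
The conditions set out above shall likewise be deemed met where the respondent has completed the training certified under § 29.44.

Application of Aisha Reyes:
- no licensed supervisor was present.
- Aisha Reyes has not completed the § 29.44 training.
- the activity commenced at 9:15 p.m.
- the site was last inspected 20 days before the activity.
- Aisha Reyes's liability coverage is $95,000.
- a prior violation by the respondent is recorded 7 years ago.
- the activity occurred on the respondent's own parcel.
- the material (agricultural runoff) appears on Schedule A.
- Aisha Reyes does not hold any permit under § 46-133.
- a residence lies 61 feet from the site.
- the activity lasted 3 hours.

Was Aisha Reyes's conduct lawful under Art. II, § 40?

(a) Schedule A material — satisfied.
(i) ≤ 4 hrs duration — satisfied.
(A) holds permit — not satisfied.
(B) no residence in 300 ft — fails.
(ii): F OR F → false.
(b): T AND F → false.
(1) = T OR F = true.
(i) own property — met.
(A) no prior violation — not satisfied.
(B) supervisor present — not satisfied.
(C) site inspected — not satisfied.
(ii) = F OR F OR F = false.
(a) = T AND F = false.
(b) start within hours — not met.
So (2) is not satisfied (F OR F).
Overall: T AND F → false.
Exception (training certified) — not satisfied.
Result: main false OR exception false → false.

No — unlawful.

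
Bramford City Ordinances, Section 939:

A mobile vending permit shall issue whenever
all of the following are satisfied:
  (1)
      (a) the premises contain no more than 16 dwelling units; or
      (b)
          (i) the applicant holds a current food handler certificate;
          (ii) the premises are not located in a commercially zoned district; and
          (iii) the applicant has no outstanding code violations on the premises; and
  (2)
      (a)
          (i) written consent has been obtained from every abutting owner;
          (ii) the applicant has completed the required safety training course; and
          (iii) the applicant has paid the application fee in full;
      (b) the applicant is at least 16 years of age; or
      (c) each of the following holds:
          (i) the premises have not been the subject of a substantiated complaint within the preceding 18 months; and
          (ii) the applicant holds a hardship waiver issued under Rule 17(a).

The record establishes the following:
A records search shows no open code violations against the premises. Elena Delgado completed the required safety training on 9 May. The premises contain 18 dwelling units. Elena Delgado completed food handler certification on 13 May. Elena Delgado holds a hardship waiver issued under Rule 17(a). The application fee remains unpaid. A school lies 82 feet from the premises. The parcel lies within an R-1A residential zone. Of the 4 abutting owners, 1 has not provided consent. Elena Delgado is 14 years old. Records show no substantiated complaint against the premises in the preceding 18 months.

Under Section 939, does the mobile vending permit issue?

(a) ≤ 16 units — fails.
(i) food handler cert. — satisfied.
(ii) not (commercially zoned) — holds.
(iii) no code violations — satisfied.
(b) = T AND T AND T = true.
So (1) is satisfied (F OR T).
(i) all abutters consent — not satisfied.
(ii) safety training — satisfied.
(iii) fee paid — not met.
So (a) is not satisfied (F AND T AND F).
(b) age ≥ 16 — not met.
(i) no complaint in 18 mo. — holds.
(ii) hardship waiver — satisfied.
(c) = T AND T = true.
(2): F OR F OR T → true.
So Overall is satisfied (T AND T).

Yes — granted.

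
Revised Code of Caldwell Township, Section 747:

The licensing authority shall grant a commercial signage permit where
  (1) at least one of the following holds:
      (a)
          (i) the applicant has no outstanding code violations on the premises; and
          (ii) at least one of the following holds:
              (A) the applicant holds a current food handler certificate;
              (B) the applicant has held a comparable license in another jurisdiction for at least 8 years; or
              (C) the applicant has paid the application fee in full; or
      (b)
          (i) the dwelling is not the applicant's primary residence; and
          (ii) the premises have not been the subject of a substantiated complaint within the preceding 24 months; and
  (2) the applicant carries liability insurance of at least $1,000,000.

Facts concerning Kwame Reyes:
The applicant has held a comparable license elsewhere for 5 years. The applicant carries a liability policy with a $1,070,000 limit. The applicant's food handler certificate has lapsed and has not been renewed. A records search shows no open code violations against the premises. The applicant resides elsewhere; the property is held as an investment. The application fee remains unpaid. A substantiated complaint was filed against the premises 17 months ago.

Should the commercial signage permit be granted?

(i) no code violations — holds.
(A) food handler cert. — not met.
(B) prior license ≥ 8 yr — not met.
(C) fee paid — not satisfied.
So (ii) is not satisfied (F OR F OR F).
(a): T AND F → false.
(i) not (primary residence) — holds.
(ii) no complaint in 24 mo. — fails.
(b): T AND F → false.
So (1) is not satisfied (F OR F).
(2) insurance ≥ $1,000,000 — holds.
Overall: F AND T → false.

No — denied.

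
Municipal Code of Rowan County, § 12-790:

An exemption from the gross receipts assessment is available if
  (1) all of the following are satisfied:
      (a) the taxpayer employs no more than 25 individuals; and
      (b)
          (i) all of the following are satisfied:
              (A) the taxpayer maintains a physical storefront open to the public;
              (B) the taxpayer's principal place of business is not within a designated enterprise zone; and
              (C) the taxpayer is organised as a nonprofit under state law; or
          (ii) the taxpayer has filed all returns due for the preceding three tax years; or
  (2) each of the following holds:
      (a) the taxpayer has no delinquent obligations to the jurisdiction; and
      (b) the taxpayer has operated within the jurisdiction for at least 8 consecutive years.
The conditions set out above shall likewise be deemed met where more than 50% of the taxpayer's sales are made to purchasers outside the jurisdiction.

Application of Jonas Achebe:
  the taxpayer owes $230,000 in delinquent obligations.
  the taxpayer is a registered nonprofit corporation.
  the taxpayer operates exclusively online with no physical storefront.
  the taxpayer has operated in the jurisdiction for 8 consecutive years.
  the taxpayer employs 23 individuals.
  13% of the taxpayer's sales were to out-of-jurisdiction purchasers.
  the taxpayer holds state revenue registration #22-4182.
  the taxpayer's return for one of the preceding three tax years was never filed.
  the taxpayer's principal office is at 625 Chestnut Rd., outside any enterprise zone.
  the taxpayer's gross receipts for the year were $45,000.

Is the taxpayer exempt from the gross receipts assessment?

No — not exempt.

(a) ≤ 25 employees — holds.
(A) has storefront — fails.
(B) not (in enterprise zone) — satisfied.
(C) nonprofit — satisfied.
(i) = F AND T AND T = false.
(ii) returns current — fails.
So (b) is not satisfied (F OR F).
So (1) is not satisfied (T AND F).
(a) no delinquency — not met.
(b) ≥ 8 yrs in jurisdiction — met.
So (2) is not satisfied (F AND T).
Overall = F OR F = false.
Exception (>50% out-of-jur. sales) — not satisfied.
Result: main false OR exception false → false.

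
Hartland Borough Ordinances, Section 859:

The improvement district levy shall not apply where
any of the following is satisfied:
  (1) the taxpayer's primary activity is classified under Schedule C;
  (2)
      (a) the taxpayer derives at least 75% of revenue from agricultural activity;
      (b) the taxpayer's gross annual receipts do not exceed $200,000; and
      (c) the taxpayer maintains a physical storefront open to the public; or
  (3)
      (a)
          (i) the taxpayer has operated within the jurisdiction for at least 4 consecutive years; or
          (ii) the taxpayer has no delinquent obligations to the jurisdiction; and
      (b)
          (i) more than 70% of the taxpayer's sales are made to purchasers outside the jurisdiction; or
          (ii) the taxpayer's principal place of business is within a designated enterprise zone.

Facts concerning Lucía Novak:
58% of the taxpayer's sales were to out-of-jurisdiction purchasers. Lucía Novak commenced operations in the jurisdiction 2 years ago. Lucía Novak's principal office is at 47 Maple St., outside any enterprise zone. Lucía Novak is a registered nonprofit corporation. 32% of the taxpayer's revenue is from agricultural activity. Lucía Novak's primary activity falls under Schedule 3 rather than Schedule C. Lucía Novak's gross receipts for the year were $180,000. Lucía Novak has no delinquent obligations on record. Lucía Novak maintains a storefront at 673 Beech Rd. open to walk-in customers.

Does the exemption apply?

(1) Schedule C activity — not satisfied.
(a) ≥75% agricultural — not met.
(b) receipts ≤ $200,000 — satisfied.
(c) has storefront — satisfied.
(2) = F AND T AND T = false.
(i) ≥ 4 yrs in jurisdiction — not met.
(ii) no delinquency — holds.
(a): F OR T → true.
(i) >70% out-of-jur. sales — not satisfied.
(ii) in enterprise zone — not met.
(b): F OR F → false.
(3) = T AND F = false.
Overall = F OR F OR F = false.

No — not exempt.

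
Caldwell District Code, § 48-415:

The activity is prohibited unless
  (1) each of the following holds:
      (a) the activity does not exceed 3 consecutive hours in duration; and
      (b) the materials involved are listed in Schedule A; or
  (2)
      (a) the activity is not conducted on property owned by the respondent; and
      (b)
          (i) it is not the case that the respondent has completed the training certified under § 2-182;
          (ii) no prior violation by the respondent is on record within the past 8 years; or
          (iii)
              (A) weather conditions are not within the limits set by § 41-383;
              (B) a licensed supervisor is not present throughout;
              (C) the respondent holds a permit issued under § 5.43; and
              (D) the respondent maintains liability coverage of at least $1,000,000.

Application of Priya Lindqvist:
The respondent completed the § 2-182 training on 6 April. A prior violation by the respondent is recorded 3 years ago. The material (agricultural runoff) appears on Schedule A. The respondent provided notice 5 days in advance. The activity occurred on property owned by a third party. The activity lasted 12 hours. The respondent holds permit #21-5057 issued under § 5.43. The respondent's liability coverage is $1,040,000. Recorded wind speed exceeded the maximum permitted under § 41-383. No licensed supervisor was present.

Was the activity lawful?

(a) ≤ 3 hrs duration — not met.
(b) Schedule A material — satisfied.
(1): F AND T → false.
(a) not (own property) — holds.
(i) not (training certified) — not met.
(ii) no prior violation — not satisfied.
(A) not (weather ok) — satisfied.
(B) not (supervisor present) — holds.
(C) holds permit — holds.
(D) coverage ≥ $1,000,000 — holds.
(iii): T AND T AND T AND T → true.
So (b) is satisfied (F OR F OR T).
(2) = T AND T = true.
Overall = F OR T = true.

Yes — lawful.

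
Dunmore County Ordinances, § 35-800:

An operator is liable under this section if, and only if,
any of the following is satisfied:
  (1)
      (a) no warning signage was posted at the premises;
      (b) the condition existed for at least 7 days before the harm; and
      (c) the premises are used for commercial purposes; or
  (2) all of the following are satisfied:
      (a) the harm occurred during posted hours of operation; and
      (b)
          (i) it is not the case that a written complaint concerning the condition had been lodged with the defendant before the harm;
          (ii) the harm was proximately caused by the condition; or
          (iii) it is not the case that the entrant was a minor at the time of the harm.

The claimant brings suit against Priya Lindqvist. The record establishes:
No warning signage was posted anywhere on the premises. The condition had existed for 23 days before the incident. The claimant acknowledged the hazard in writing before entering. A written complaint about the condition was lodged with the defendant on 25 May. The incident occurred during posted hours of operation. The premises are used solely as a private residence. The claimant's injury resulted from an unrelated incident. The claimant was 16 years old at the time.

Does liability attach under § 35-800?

(a) no signage posted — met.
(b) condition ≥7 days old — met.
(c) commercial use — fails.
(1) = T AND T AND F = false.
(a) during posted hours — holds.
(i) not (complaint lodged) — fails.
(ii) proximate cause — fails.
(iii) not (entrant a minor) — fails.
(b): F OR F OR F → false.
(2): T AND F → false.
Overall = F OR F = false.

No — not liable.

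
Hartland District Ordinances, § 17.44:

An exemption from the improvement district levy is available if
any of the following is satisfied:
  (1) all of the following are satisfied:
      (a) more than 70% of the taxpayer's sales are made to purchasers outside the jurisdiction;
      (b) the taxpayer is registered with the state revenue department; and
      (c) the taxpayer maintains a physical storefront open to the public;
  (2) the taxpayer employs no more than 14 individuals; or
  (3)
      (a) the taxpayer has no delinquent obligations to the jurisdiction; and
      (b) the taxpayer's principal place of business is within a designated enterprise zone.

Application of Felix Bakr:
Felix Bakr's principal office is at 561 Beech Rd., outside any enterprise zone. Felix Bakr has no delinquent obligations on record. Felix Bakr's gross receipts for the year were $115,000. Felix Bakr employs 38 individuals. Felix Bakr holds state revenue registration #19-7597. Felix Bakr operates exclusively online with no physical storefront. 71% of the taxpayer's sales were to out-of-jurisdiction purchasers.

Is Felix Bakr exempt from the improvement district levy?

No — not exempt.

(a) >70% out-of-jur. sales — met.
(b) state-registered — holds.
(c) has storefront — fails.
So (1) is not satisfied (T AND T AND F).
(2) ≤ 14 employees — not met.
(a) no delinquency — satisfied.
(b) in enterprise zone — fails.
(3): T AND F → false.
Overall = F OR F OR F = false.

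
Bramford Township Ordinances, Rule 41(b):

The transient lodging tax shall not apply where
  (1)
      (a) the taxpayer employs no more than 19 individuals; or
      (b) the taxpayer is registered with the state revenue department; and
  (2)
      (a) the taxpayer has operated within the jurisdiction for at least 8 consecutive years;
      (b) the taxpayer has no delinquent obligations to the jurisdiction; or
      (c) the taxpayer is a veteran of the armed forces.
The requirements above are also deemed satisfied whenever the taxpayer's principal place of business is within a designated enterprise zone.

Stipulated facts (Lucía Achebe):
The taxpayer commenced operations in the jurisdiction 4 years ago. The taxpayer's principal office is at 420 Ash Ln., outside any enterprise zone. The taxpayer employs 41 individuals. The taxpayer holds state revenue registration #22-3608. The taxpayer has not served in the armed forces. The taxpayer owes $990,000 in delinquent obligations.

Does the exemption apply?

(a) ≤ 19 employees — not met.
(b) state-registered — holds.
So (1) is satisfied (F OR T).
(a) ≥ 8 yrs in jurisdiction — fails.
(b) no delinquency — fails.
(c) veteran — fails.
(2) = F OR F OR F = false.
So Overall is not satisfied (T AND F).
Exception (in enterprise zone) — not satisfied.
Result: main false OR exception false → false.

No — not exempt.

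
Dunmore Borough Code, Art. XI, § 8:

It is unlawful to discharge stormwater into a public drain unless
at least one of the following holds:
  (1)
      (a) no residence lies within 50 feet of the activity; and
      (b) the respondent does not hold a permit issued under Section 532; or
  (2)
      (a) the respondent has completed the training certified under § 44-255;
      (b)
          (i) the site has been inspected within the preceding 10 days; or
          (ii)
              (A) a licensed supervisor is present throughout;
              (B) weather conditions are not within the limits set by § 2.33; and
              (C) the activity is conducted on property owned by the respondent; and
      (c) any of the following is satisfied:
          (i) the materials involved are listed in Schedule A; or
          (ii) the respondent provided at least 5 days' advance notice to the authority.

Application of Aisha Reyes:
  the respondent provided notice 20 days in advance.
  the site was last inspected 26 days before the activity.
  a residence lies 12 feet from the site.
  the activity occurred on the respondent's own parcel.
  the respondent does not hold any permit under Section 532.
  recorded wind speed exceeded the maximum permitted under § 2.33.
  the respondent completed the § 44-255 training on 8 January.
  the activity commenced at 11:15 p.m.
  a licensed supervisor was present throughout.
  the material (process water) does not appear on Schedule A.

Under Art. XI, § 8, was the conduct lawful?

(a) no residence in 50 ft — not satisfied.
(b) not (holds permit) — met.
(1) = F AND T = false.
(a) training certified — holds.
(i) site inspected — fails.
(A) supervisor present — met.
(B) not (weather ok) — satisfied.
(C) own property — satisfied.
(ii) = T AND T AND T = true.
So (b) is satisfied (F OR T).
(i) Schedule A material — not satisfied.
(ii) ≥5 days' notice — holds.
(c) = F OR T = true.
So (2) is satisfied (T AND T AND T).
Overall: F OR T → true.

Yes — lawful.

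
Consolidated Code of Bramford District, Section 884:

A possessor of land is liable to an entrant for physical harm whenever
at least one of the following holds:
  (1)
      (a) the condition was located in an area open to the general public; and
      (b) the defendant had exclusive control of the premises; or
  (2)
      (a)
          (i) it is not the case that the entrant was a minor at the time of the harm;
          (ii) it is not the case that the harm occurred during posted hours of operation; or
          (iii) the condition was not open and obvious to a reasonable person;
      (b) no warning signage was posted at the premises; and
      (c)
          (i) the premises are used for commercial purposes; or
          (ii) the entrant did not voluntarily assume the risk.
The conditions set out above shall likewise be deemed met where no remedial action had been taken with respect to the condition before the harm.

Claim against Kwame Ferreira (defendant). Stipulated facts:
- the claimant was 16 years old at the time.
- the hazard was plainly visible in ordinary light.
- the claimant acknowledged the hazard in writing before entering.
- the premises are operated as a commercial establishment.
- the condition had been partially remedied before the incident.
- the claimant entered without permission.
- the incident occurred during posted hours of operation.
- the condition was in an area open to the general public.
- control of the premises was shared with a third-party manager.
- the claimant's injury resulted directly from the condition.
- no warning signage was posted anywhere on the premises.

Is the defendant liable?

No — not liable.

(a) public area — satisfied.
(b) exclusive control — not satisfied.
(1): T AND F → false.
(i) not (entrant a minor) — fails.
(ii) not (during posted hours) — not satisfied.
(iii) not open/obvious — not satisfied.
(a): F OR F OR F → false.
(b) no signage posted — satisfied.
(i) commercial use — satisfied.
(ii) no assumed risk — fails.
So (c) is satisfied (T OR F).
So (2) is not satisfied (F AND T AND T).
Overall: F OR F → false.
Exception (no remedial action) — not satisfied.
Result: main false OR exception false → false.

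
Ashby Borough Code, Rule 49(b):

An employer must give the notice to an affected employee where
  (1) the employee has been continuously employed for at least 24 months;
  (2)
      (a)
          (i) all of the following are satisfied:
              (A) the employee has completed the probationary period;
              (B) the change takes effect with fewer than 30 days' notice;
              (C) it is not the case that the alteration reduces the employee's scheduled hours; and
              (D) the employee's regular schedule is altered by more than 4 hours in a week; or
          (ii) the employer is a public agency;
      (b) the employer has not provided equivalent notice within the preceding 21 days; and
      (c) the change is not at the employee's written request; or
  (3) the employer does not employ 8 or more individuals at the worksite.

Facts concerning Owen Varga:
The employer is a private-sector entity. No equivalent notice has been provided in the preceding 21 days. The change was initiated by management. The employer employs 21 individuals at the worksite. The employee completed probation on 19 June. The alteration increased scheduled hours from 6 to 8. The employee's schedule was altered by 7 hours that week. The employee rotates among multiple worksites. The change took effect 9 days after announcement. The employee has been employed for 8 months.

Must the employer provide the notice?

Yes — required.

(1) tenure ≥ 24 mo. — fails.
(A) past probation — met.
(B) < 30 days' notice — satisfied.
(C) not (hours reduced) — holds.
(D) schedule shift > 4h — holds.
(i): T AND T AND T AND T → true.
(ii) public agency — fails.
So (a) is satisfied (T OR F).
(b) no recent notice — satisfied.
(c) not employee-requested — satisfied.
(2): T AND T AND T → true.
(3) not (≥ 8 at site) — not satisfied.
Overall = F OR T OR F = true.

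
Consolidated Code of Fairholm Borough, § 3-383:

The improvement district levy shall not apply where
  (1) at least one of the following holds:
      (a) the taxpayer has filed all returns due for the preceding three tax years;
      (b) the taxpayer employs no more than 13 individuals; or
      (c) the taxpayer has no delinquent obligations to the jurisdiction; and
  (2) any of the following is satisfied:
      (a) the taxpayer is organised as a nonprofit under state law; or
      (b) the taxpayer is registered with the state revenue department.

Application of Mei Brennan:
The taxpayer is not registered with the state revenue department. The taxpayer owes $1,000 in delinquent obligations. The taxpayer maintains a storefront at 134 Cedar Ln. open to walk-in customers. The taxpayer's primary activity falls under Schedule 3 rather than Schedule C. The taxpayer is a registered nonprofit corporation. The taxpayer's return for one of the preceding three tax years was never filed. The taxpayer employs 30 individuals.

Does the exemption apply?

(a) returns current — not satisfied.
(b) ≤ 13 employees — not met.
(c) no delinquency — fails.
(1): F OR F OR F → false.
(a) nonprofit — satisfied.
(b) state-registered — fails.
So (2) is satisfied (T OR F).
Overall: F AND T → false.

No — not exempt.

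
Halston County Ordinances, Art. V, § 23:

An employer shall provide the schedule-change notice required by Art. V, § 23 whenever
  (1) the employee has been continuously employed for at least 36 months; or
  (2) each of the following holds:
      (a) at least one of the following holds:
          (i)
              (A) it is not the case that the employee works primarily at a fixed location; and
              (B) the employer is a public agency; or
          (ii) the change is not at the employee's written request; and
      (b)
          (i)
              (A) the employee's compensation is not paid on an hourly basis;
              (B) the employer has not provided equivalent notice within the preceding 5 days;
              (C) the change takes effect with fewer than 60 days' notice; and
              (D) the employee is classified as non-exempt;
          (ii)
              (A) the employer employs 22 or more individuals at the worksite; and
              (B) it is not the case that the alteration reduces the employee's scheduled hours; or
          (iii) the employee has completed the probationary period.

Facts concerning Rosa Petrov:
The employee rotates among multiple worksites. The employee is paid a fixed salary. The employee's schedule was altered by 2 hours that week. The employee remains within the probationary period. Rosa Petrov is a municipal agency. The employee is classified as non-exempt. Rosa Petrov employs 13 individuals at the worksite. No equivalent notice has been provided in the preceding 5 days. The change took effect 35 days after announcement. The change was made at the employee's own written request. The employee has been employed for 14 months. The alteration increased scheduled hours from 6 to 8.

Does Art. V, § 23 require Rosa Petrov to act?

(1) tenure ≥ 36 mo. — not met.
(A) not (fixed location) — satisfied.
(B) public agency — satisfied.
(i) = T AND T = true.
(ii) not employee-requested — fails.
(a): T OR F → true.
(A) not (hourly-paid) — met.
(B) no recent notice — holds.
(C) < 60 days' notice — satisfied.
(D) non-exempt — met.
(i) = T AND T AND T AND T = true.
(A) ≥ 22 at site — not satisfied.
(B) not (hours reduced) — satisfied.
(ii) = F AND T = false.
(iii) past probation — not met.
(b) = T OR F OR F = true.
(2): T AND T → true.
Overall = F OR T = true.

Yes — required.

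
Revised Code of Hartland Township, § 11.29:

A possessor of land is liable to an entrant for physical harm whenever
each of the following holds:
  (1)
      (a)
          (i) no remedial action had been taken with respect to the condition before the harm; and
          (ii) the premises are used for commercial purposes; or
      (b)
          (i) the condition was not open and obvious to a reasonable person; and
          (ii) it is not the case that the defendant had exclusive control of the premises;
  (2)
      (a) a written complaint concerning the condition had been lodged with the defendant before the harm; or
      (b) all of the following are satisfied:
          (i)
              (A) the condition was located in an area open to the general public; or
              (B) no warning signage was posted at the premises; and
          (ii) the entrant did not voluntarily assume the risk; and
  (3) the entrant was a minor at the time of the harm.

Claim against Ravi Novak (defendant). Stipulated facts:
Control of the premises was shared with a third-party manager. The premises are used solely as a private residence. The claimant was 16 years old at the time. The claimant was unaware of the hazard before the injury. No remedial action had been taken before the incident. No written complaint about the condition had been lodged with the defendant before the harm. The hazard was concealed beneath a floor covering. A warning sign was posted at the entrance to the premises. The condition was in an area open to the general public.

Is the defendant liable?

(i) no remedial action — met.
(ii) commercial use — fails.
(a) = T AND F = false.
(i) not open/obvious — holds.
(ii) not (exclusive control) — satisfied.
So (b) is satisfied (T AND T).
So (1) is satisfied (F OR T).
(a) complaint lodged — not met.
(A) public area — met.
(B) no signage posted — fails.
So (i) is satisfied (T OR F).
(ii) no assumed risk — met.
(b) = T AND T = true.
(2): F OR T → true.
(3) entrant a minor — met.
Overall: T AND T AND T → true.

Yes — liable.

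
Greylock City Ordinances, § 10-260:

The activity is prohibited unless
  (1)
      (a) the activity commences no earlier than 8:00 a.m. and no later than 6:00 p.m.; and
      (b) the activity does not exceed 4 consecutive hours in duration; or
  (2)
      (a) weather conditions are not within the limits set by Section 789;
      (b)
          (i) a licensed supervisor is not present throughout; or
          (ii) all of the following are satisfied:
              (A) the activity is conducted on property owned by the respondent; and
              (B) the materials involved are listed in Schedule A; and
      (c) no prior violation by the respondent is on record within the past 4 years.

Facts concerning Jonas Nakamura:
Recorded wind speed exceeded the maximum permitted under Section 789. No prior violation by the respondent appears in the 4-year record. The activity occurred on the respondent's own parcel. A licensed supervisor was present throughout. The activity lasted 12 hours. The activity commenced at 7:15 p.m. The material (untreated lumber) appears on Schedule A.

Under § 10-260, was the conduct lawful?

Yes — lawful.

(a) start within hours — fails.
(b) ≤ 4 hrs duration — not met.
(1): F AND F → false.
(a) not (weather ok) — met.
(i) not (supervisor present) — not met.
(A) own property — satisfied.
(B) Schedule A material — satisfied.
(ii) = T AND T = true.
(b) = F OR T = true.
(c) no prior violation — satisfied.
(2): T AND T AND T → true.
So Overall is satisfied (F OR T).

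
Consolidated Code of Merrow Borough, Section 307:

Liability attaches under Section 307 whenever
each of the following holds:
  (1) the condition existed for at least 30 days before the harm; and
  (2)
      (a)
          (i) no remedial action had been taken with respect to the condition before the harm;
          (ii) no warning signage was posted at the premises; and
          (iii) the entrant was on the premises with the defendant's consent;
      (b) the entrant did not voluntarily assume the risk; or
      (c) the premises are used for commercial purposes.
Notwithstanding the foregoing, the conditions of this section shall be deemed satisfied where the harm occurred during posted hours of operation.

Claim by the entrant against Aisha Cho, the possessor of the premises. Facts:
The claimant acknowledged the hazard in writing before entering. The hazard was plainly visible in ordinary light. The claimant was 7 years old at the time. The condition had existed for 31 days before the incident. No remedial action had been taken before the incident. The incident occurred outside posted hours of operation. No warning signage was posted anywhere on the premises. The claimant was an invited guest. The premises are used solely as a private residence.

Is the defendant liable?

(1) condition ≥30 days old — holds.
(i) no remedial action — satisfied.
(ii) no signage posted — holds.
(iii) consent to enter — satisfied.
(a): T AND T AND T → true.
(b) no assumed risk — fails.
(c) commercial use — fails.
So (2) is satisfied (T OR F OR F).
Overall = T AND T = true.
Exception (during posted hours) — not satisfied.
Result: main true OR exception false → true.

Yes — liable.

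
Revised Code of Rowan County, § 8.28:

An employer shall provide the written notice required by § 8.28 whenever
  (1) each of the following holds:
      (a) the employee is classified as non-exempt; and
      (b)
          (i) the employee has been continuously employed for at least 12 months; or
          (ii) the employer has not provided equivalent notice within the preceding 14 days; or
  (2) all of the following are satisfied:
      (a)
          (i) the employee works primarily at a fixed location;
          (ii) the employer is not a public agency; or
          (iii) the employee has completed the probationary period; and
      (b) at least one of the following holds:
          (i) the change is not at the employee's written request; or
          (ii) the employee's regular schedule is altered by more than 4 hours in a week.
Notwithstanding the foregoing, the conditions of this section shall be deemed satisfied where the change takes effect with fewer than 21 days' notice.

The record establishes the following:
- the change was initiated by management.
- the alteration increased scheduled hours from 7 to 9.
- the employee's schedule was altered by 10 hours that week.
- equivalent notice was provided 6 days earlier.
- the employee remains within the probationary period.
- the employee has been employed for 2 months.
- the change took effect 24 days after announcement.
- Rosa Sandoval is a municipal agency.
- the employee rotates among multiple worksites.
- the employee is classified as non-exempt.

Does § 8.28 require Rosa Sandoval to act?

No — not required.

(a) non-exempt — holds.
(i) tenure ≥ 12 mo. — not met.
(ii) no recent notice — fails.
(b): F OR F → false.
(1) = T AND F = false.
(i) fixed location — not satisfied.
(ii) not (public agency) — not met.
(iii) past probation — not met.
So (a) is not satisfied (F OR F OR F).
(i) not employee-requested — met.
(ii) schedule shift > 4h — met.
So (b) is satisfied (T OR T).
(2) = F AND T = false.
Overall: F OR F → false.
Exception (< 21 days' notice) — not satisfied.
Result: main false OR exception false → false.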